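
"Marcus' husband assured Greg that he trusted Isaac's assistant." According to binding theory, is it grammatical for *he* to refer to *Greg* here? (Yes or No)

*Greg* is an R-expression; Principle C requires it to be free (not bound by any c-commanding expression).
— he: subject of the clause headed by 'trusted'; the pronoun does not c-command the R-expression — coreference allowed.

Yes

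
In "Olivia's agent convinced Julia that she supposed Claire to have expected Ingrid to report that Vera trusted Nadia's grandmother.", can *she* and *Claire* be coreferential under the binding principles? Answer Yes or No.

No

*Claire* is an R-expression; Principle C requires it to be free (not bound by any c-commanding expression).
— she: subject of the clause headed by 'supposed'; the pronoun c-commands the R-expression — coreference blocked (Principle C).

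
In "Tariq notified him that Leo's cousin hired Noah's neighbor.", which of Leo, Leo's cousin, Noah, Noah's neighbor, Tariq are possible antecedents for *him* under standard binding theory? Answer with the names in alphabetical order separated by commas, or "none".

*him* is a pronoun; Principle B requires it to be free in its binding domain — the matrix clause.
— Leo: possessor inside the subject DP of the clause headed by 'hired'; is c-commanded by the pronoun; coreference would bind this R-expression — blocked (Principle C).
— Leo's cousin: subject of the clause headed by 'hired'; is c-commanded by the pronoun; coreference would bind this R-expression — blocked (Principle C).
— Noah: possessor inside the object DP of the clause headed by 'hired'; is c-commanded by the pronoun; coreference would bind this R-expression — blocked (Principle C).
— Noah's neighbor: object of the clause headed by 'hired'; is c-commanded by the pronoun; coreference would bind this R-expression — blocked (Principle C).
— Tariq: subject of the matrix clause; c-commands the pronoun within its binding domain — blocked (Principle B).

none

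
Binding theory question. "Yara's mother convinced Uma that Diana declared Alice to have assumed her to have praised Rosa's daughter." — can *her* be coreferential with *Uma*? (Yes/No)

Yes

*her* is a pronoun; Principle B requires it to be free in its binding domain — the clause headed by 'assumed'.
— Uma: object of the matrix clause; c-commands the pronoun but lies outside its binding domain — allowed.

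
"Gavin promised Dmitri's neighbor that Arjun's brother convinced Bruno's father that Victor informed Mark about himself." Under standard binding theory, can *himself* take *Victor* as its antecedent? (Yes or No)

Yes

*himself* is a reflexive; Principle A requires it to be bound within its binding domain — the clause headed by 'informed'.
— Victor: subject of the clause headed by 'informed'; c-commands the reflexive within its binding domain — allowed (Principle A).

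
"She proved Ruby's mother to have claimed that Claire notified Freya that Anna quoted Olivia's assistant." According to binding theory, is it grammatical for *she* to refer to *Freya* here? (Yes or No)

*Freya* is an R-expression; Principle C requires it to be free (not bound by any c-commanding expression).
— she: subject of the matrix clause; the pronoun c-commands the R-expression — coreference blocked (Principle C).

No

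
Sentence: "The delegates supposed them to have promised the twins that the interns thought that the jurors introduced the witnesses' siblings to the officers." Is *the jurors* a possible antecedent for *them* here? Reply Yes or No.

No

*them* is a pronoun; Principle B requires it to be free in its binding domain — the matrix clause.
— the jurors: subject of the clause headed by 'introduced'; is c-commanded by the pronoun; coreference would bind this R-expression — blocked (Principle C).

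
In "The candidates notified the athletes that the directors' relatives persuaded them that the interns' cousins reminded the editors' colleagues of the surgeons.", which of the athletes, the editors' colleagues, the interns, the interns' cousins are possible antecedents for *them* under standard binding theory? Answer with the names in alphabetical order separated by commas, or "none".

the athletes

*them* is a pronoun; Principle B requires it to be free in its binding domain — the clause headed by 'persuaded'.
— the athletes: object of the matrix clause; c-commands the pronoun but lies outside its binding domain — allowed.
— the editors' colleagues: object of the clause headed by 'reminded'; is c-commanded by the pronoun; coreference would bind this R-expression — blocked (Principle C).
— the interns: possessor inside the subject DP of the clause headed by 'reminded'; is c-commanded by the pronoun; coreference would bind this R-expression — blocked (Principle C).
— the interns' cousins: subject of the clause headed by 'reminded'; is c-commanded by the pronoun; coreference would bind this R-expression — blocked (Principle C).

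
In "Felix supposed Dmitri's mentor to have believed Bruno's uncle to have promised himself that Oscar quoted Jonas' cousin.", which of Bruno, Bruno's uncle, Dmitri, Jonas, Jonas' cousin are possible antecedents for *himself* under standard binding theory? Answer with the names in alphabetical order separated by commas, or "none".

Bruno's uncle

*himself* is a reflexive; Principle A requires it to be bound within its binding domain — the clause headed by 'promised'.
— Bruno: possessor inside the subject DP of the clause headed by 'promised'; does not c-command the reflexive — cannot bind it (Principle A).
— Bruno's uncle: subject of the clause headed by 'promised'; c-commands the reflexive within its binding domain — allowed (Principle A).
— Dmitri: possessor inside the subject DP of the clause headed by 'believed'; does not c-command the reflexive — cannot bind it (Principle A).
— Jonas: possessor inside the object DP of the clause headed by 'quoted'; does not c-command the reflexive — cannot bind it (Principle A).
— Jonas' cousin: object of the clause headed by 'quoted'; does not c-command the reflexive — cannot bind it (Principle A).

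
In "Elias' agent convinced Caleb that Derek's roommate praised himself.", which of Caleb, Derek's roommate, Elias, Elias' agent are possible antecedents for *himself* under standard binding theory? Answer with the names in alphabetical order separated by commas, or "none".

*himself* is a reflexive; Principle A requires it to be bound within its binding domain — the clause headed by 'praised'.
— Caleb: object of the matrix clause; c-commands the reflexive but lies outside its binding domain — cannot bind it (Principle A).
— Derek's roommate: subject of the clause headed by 'praised'; c-commands the reflexive within its binding domain — allowed (Principle A).
— Elias: possessor inside the subject DP of the matrix clause; does not c-command the reflexive — cannot bind it (Principle A).
— Elias' agent: subject of the matrix clause; c-commands the reflexive but lies outside its binding domain — cannot bind it (Principle A).

Derek's roommate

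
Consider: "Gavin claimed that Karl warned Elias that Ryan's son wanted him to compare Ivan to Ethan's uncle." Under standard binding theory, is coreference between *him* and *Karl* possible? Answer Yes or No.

Yes

*Karl* is an R-expression; Principle C requires it to be free (not bound by any c-commanding expression).
— him: subject of the clause headed by 'compare'; the pronoun does not c-command the R-expression — coreference allowed.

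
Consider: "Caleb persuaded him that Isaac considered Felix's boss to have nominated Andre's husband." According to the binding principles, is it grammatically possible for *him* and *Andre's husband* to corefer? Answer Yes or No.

No

*him* is a pronoun; Principle B requires it to be free in its binding domain — the matrix clause.
— Andre's husband: object of the clause headed by 'nominated'; is c-commanded by the pronoun; coreference would bind this R-expression — blocked (Principle C).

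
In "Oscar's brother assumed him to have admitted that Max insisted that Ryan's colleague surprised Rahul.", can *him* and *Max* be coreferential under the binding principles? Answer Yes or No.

No

*Max* is an R-expression; Principle C requires it to be free (not bound by any c-commanding expression).
— him: subject of the clause headed by 'admitted'; the pronoun c-commands the R-expression — coreference blocked (Principle C).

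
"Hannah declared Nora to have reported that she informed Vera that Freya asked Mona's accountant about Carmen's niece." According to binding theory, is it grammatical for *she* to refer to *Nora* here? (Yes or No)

*Nora* is an R-expression; Principle C requires it to be free (not bound by any c-commanding expression).
— she: subject of the clause headed by 'informed'; the pronoun does not c-command the R-expression — coreference allowed.

Yes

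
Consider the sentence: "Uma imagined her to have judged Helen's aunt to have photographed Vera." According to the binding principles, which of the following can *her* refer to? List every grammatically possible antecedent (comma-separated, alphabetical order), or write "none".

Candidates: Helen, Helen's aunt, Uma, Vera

none

*her* is a pronoun; Principle B requires it to be free in its binding domain — the matrix clause.
— Helen: possessor inside the subject DP of the clause headed by 'photographed'; is c-commanded by the pronoun; coreference would bind this R-expression — blocked (Principle C).
— Helen's aunt: subject of the clause headed by 'photographed'; is c-commanded by the pronoun; coreference would bind this R-expression — blocked (Principle C).
— Uma: subject of the matrix clause; c-commands the pronoun within its binding domain — blocked (Principle B).
— Vera: object of the clause headed by 'photographed'; is c-commanded by the pronoun; coreference would bind this R-expression — blocked (Principle C).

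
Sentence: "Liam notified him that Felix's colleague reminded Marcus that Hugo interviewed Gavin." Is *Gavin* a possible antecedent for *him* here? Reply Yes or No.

*him* is a pronoun; Principle B requires it to be free in its binding domain — the matrix clause.
— Gavin: object of the clause headed by 'interviewed'; is c-commanded by the pronoun; coreference would bind this R-expression — blocked (Principle C).

No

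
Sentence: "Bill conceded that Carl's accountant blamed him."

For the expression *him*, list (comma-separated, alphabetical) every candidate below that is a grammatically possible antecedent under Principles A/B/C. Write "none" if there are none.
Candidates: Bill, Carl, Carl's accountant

*him* is a pronoun; Principle B requires it to be free in its binding domain — the clause headed by 'blamed'.
— Bill: subject of the matrix clause; c-commands the pronoun but lies outside its binding domain — allowed.
— Carl: possessor inside the subject DP of the clause headed by 'blamed'; does not c-command the pronoun — Principle B does not apply; allowed.
— Carl's accountant: subject of the clause headed by 'blamed'; c-commands the pronoun within its binding domain — blocked (Principle B).

Bill, Carl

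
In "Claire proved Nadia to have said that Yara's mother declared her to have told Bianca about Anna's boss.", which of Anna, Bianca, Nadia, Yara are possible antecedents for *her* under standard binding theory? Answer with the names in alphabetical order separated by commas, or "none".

Nadia, Yara

*her* is a pronoun; Principle B requires it to be free in its binding domain — the clause headed by 'declared'.
— Anna: possessor inside the second object DP of the clause headed by 'told'; is c-commanded by the pronoun; coreference would bind this R-expression — blocked (Principle C).
— Bianca: object of the clause headed by 'told'; is c-commanded by the pronoun; coreference would bind this R-expression — blocked (Principle C).
— Nadia: subject of the clause headed by 'said'; c-commands the pronoun but lies outside its binding domain — allowed.
— Yara: possessor inside the subject DP of the clause headed by 'declared'; does not c-command the pronoun — Principle B does not apply; allowed.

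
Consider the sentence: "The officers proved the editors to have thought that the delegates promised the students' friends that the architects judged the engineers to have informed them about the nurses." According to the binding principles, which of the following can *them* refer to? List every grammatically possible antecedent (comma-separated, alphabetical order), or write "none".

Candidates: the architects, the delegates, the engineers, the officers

the architects, the delegates, the officers

*them* is a pronoun; Principle B requires it to be free in its binding domain — the clause headed by 'informed'.
— the architects: subject of the clause headed by 'judged'; c-commands the pronoun but lies outside its binding domain — allowed.
— the delegates: subject of the clause headed by 'promised'; c-commands the pronoun but lies outside its binding domain — allowed.
— the engineers: subject of the clause headed by 'informed'; c-commands the pronoun within its binding domain — blocked (Principle B).
— the officers: subject of the matrix clause; c-commands the pronoun but lies outside its binding domain — allowed.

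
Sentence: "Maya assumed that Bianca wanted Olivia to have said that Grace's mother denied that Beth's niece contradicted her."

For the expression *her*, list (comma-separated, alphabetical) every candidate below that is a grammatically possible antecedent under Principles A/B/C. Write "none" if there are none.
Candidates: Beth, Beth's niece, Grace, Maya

Beth, Grace, Maya

*her* is a pronoun; Principle B requires it to be free in its binding domain — the clause headed by 'contradicted'.
— Beth: possessor inside the subject DP of the clause headed by 'contradicted'; does not c-command the pronoun — Principle B does not apply; allowed.
— Beth's niece: subject of the clause headed by 'contradicted'; c-commands the pronoun within its binding domain — blocked (Principle B).
— Grace: possessor inside the subject DP of the clause headed by 'denied'; does not c-command the pronoun — Principle B does not apply; allowed.
— Maya: subject of the matrix clause; c-commands the pronoun but lies outside its binding domain — allowed.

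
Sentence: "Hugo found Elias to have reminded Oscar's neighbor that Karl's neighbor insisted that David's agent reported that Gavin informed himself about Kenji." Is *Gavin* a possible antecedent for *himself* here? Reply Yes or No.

*himself* is a reflexive; Principle A requires it to be bound within its binding domain — the clause headed by 'informed'.
— Gavin: subject of the clause headed by 'informed'; c-commands the reflexive within its binding domain — allowed (Principle A).

Yes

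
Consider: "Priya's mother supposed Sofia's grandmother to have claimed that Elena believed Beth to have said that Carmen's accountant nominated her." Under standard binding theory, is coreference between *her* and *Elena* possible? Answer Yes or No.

Yes

*Elena* is an R-expression; Principle C requires it to be free (not bound by any c-commanding expression).
— her: object of the clause headed by 'nominated'; the pronoun does not c-command the R-expression — coreference allowed.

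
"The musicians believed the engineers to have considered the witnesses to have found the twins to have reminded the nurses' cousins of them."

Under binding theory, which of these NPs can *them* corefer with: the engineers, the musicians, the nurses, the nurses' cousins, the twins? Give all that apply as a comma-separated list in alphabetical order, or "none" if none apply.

*them* is a pronoun; Principle B requires it to be free in its binding domain — the clause headed by 'reminded'.
— the engineers: subject of the clause headed by 'considered'; c-commands the pronoun but lies outside its binding domain — allowed.
— the musicians: subject of the matrix clause; c-commands the pronoun but lies outside its binding domain — allowed.
— the nurses: possessor inside the object DP of the clause headed by 'reminded'; does not c-command the pronoun — Principle B does not apply; allowed.
— the nurses' cousins: object of the clause headed by 'reminded'; c-commands the pronoun within its binding domain — blocked (Principle B).
— the twins: subject of the clause headed by 'reminded'; c-commands the pronoun within its binding domain — blocked (Principle B).

the engineers, the musicians, the nurses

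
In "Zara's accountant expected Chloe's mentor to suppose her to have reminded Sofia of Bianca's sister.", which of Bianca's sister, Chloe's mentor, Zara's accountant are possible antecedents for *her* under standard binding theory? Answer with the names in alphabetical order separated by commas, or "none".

Zara's accountant

*her* is a pronoun; Principle B requires it to be free in its binding domain — the clause headed by 'suppose'.
— Bianca's sister: second object of the clause headed by 'reminded'; is c-commanded by the pronoun; coreference would bind this R-expression — blocked (Principle C).
— Chloe's mentor: subject of the clause headed by 'suppose'; c-commands the pronoun within its binding domain — blocked (Principle B).
— Zara's accountant: subject of the matrix clause; c-commands the pronoun but lies outside its binding domain — allowed.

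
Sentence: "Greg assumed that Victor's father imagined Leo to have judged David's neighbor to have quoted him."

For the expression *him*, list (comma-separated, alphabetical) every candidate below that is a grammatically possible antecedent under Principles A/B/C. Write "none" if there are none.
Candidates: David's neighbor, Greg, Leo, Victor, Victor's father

Greg, Leo, Victor, Victor's father

*him* is a pronoun; Principle B requires it to be free in its binding domain — the clause headed by 'quoted'.
— David's neighbor: subject of the clause headed by 'quoted'; c-commands the pronoun within its binding domain — blocked (Principle B).
— Greg: subject of the matrix clause; c-commands the pronoun but lies outside its binding domain — allowed.
— Leo: subject of the clause headed by 'judged'; c-commands the pronoun but lies outside its binding domain — allowed.
— Victor: possessor inside the subject DP of the clause headed by 'imagined'; does not c-command the pronoun — Principle B does not apply; allowed.
— Victor's father: subject of the clause headed by 'imagined'; c-commands the pronoun but lies outside its binding domain — allowed.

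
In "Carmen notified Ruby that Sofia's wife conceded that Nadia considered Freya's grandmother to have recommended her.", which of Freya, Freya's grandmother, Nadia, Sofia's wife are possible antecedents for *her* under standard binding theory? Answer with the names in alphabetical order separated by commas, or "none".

*her* is a pronoun; Principle B requires it to be free in its binding domain — the clause headed by 'recommended'.
— Freya: possessor inside the subject DP of the clause headed by 'recommended'; does not c-command the pronoun — Principle B does not apply; allowed.
— Freya's grandmother: subject of the clause headed by 'recommended'; c-commands the pronoun within its binding domain — blocked (Principle B).
— Nadia: subject of the clause headed by 'considered'; c-commands the pronoun but lies outside its binding domain — allowed.
— Sofia's wife: subject of the clause headed by 'conceded'; c-commands the pronoun but lies outside its binding domain — allowed.

Freya, Nadia, Sofia's wife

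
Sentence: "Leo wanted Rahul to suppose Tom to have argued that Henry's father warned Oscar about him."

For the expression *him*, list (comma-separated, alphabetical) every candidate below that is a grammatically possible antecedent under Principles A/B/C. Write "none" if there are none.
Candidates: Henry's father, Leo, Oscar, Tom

*him* is a pronoun; Principle B requires it to be free in its binding domain — the clause headed by 'warned'.
— Henry's father: subject of the clause headed by 'warned'; c-commands the pronoun within its binding domain — blocked (Principle B).
— Leo: subject of the matrix clause; c-commands the pronoun but lies outside its binding domain — allowed.
— Oscar: object of the clause headed by 'warned'; c-commands the pronoun within its binding domain — blocked (Principle B).
— Tom: subject of the clause headed by 'argued'; c-commands the pronoun but lies outside its binding domain — allowed.

Leo, Tom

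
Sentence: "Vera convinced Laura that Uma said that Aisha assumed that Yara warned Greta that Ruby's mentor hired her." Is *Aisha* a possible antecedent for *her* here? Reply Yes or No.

*her* is a pronoun; Principle B requires it to be free in its binding domain — the clause headed by 'hired'.
— Aisha: subject of the clause headed by 'assumed'; c-commands the pronoun but lies outside its binding domain — allowed.

Yes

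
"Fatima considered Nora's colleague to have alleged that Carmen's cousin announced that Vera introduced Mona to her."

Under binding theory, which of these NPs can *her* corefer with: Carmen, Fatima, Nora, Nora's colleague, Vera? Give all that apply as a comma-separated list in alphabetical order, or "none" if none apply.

*her* is a pronoun; Principle B requires it to be free in its binding domain — the clause headed by 'introduced'.
— Carmen: possessor inside the subject DP of the clause headed by 'announced'; does not c-command the pronoun — Principle B does not apply; allowed.
— Fatima: subject of the matrix clause; c-commands the pronoun but lies outside its binding domain — allowed.
— Nora: possessor inside the subject DP of the clause headed by 'alleged'; does not c-command the pronoun — Principle B does not apply; allowed.
— Nora's colleague: subject of the clause headed by 'alleged'; c-commands the pronoun but lies outside its binding domain — allowed.
— Vera: subject of the clause headed by 'introduced'; c-commands the pronoun within its binding domain — blocked (Principle B).

Carmen, Fatima, Nora, Nora's colleague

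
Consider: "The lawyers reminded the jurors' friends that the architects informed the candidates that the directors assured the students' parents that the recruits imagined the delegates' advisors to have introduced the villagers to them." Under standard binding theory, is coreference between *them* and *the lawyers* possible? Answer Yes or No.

Yes

*the lawyers* is an R-expression; Principle C requires it to be free (not bound by any c-commanding expression).
— them: second object of the clause headed by 'introduced'; the pronoun does not c-command the R-expression — coreference allowed.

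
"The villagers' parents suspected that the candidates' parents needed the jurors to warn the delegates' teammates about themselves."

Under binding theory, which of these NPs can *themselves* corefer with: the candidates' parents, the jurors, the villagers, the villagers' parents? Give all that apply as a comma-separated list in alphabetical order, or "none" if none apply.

the jurors

*themselves* is a reflexive; Principle A requires it to be bound within its binding domain — the clause headed by 'warn'.
— the candidates' parents: subject of the clause headed by 'needed'; c-commands the reflexive but lies outside its binding domain — cannot bind it (Principle A).
— the jurors: subject of the clause headed by 'warn'; c-commands the reflexive within its binding domain — allowed (Principle A).
— the villagers: possessor inside the subject DP of the matrix clause; does not c-command the reflexive — cannot bind it (Principle A).
— the villagers' parents: subject of the matrix clause; c-commands the reflexive but lies outside its binding domain — cannot bind it (Principle A).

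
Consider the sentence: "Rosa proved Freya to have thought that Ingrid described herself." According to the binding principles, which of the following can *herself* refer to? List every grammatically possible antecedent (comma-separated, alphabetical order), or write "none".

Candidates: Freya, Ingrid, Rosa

Ingrid

*herself* is a reflexive; Principle A requires it to be bound within its binding domain — the clause headed by 'described'.
— Freya: subject of the clause headed by 'thought'; c-commands the reflexive but lies outside its binding domain — cannot bind it (Principle A).
— Ingrid: subject of the clause headed by 'described'; c-commands the reflexive within its binding domain — allowed (Principle A).
— Rosa: subject of the matrix clause; c-commands the reflexive but lies outside its binding domain — cannot bind it (Principle A).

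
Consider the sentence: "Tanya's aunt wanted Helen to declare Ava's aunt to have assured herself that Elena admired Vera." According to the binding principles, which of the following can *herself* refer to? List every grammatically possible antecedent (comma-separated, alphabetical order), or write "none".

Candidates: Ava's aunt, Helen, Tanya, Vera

*herself* is a reflexive; Principle A requires it to be bound within its binding domain — the clause headed by 'assured'.
— Ava's aunt: subject of the clause headed by 'assured'; c-commands the reflexive within its binding domain — allowed (Principle A).
— Helen: subject of the clause headed by 'declare'; c-commands the reflexive but lies outside its binding domain — cannot bind it (Principle A).
— Tanya: possessor inside the subject DP of the matrix clause; does not c-command the reflexive — cannot bind it (Principle A).
— Vera: object of the clause headed by 'admired'; does not c-command the reflexive — cannot bind it (Principle A).

Ava's aunt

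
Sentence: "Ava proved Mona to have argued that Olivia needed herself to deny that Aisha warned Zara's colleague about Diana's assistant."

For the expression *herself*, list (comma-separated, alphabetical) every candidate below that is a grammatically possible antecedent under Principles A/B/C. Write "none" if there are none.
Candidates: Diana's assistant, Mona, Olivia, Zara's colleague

*herself* is a reflexive; Principle A requires it to be bound within its binding domain — the clause headed by 'needed'.
— Diana's assistant: second object of the clause headed by 'warned'; does not c-command the reflexive — cannot bind it (Principle A).
— Mona: subject of the clause headed by 'argued'; c-commands the reflexive but lies outside its binding domain — cannot bind it (Principle A).
— Olivia: subject of the clause headed by 'needed'; c-commands the reflexive within its binding domain — allowed (Principle A).
— Zara's colleague: object of the clause headed by 'warned'; does not c-command the reflexive — cannot bind it (Principle A).

Olivia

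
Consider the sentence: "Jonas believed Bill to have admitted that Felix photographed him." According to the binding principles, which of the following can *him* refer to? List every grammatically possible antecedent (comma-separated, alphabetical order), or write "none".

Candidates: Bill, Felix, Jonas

*him* is a pronoun; Principle B requires it to be free in its binding domain — the clause headed by 'photographed'.
— Bill: subject of the clause headed by 'admitted'; c-commands the pronoun but lies outside its binding domain — allowed.
— Felix: subject of the clause headed by 'photographed'; c-commands the pronoun within its binding domain — blocked (Principle B).
— Jonas: subject of the matrix clause; c-commands the pronoun but lies outside its binding domain — allowed.

Bill, Jonas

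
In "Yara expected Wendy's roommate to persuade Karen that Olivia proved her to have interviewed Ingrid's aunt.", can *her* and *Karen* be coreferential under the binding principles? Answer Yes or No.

*Karen* is an R-expression; Principle C requires it to be free (not bound by any c-commanding expression).
— her: subject of the clause headed by 'interviewed'; the pronoun does not c-command the R-expression — coreference allowed.

Yes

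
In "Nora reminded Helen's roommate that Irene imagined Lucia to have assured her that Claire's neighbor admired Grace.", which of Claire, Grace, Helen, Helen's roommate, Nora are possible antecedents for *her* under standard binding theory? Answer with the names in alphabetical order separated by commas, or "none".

Helen, Helen's roommate, Nora

*her* is a pronoun; Principle B requires it to be free in its binding domain — the clause headed by 'assured'.
— Claire: possessor inside the subject DP of the clause headed by 'admired'; is c-commanded by the pronoun; coreference would bind this R-expression — blocked (Principle C).
— Grace: object of the clause headed by 'admired'; is c-commanded by the pronoun; coreference would bind this R-expression — blocked (Principle C).
— Helen: possessor inside the object DP of the matrix clause; does not c-command the pronoun — Principle B does not apply; allowed.
— Helen's roommate: object of the matrix clause; c-commands the pronoun but lies outside its binding domain — allowed.
— Nora: subject of the matrix clause; c-commands the pronoun but lies outside its binding domain — allowed.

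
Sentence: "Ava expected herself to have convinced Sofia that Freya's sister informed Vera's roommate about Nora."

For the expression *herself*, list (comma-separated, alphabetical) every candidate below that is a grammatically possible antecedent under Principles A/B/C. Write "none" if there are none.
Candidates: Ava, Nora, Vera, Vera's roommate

*herself* is a reflexive; Principle A requires it to be bound within its binding domain — the matrix clause.
— Ava: subject of the matrix clause; c-commands the reflexive within its binding domain — allowed (Principle A).
— Nora: second object of the clause headed by 'informed'; does not c-command the reflexive — cannot bind it (Principle A).
— Vera: possessor inside the object DP of the clause headed by 'informed'; does not c-command the reflexive — cannot bind it (Principle A).
— Vera's roommate: object of the clause headed by 'informed'; does not c-command the reflexive — cannot bind it (Principle A).

Ava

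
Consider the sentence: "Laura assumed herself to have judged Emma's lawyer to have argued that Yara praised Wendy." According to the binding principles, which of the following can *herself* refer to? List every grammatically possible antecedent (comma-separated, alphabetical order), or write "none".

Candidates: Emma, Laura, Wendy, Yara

Laura

*herself* is a reflexive; Principle A requires it to be bound within its binding domain — the matrix clause.
— Emma: possessor inside the subject DP of the clause headed by 'argued'; does not c-command the reflexive — cannot bind it (Principle A).
— Laura: subject of the matrix clause; c-commands the reflexive within its binding domain — allowed (Principle A).
— Wendy: object of the clause headed by 'praised'; does not c-command the reflexive — cannot bind it (Principle A).
— Yara: subject of the clause headed by 'praised'; does not c-command the reflexive — cannot bind it (Principle A).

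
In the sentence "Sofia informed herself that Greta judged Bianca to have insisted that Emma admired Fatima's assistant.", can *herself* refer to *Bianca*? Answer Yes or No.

*herself* is a reflexive; Principle A requires it to be bound within its binding domain — the matrix clause.
— Bianca: subject of the clause headed by 'insisted'; does not c-command the reflexive — cannot bind it (Principle A).

No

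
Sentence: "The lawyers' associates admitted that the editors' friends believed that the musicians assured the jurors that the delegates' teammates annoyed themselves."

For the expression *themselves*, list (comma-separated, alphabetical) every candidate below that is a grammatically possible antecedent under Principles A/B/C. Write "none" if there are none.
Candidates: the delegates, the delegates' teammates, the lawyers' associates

*themselves* is a reflexive; Principle A requires it to be bound within its binding domain — the clause headed by 'annoyed'.
— the delegates: possessor inside the subject DP of the clause headed by 'annoyed'; does not c-command the reflexive — cannot bind it (Principle A).
— the delegates' teammates: subject of the clause headed by 'annoyed'; c-commands the reflexive within its binding domain — allowed (Principle A).
— the lawyers' associates: subject of the matrix clause; c-commands the reflexive but lies outside its binding domain — cannot bind it (Principle A).

the delegates' teammates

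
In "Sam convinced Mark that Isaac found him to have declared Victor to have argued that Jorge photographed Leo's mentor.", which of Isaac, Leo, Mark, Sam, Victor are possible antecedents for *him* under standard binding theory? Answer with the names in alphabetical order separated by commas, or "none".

*him* is a pronoun; Principle B requires it to be free in its binding domain — the clause headed by 'found'.
— Isaac: subject of the clause headed by 'found'; c-commands the pronoun within its binding domain — blocked (Principle B).
— Leo: possessor inside the object DP of the clause headed by 'photographed'; is c-commanded by the pronoun; coreference would bind this R-expression — blocked (Principle C).
— Mark: object of the matrix clause; c-commands the pronoun but lies outside its binding domain — allowed.
— Sam: subject of the matrix clause; c-commands the pronoun but lies outside its binding domain — allowed.
— Victor: subject of the clause headed by 'argued'; is c-commanded by the pronoun; coreference would bind this R-expression — blocked (Principle C).

Mark, Sam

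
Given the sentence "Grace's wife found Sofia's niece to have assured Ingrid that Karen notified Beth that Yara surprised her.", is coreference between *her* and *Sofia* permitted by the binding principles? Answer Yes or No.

*her* is a pronoun; Principle B requires it to be free in its binding domain — the clause headed by 'surprised'.
— Sofia: possessor inside the subject DP of the clause headed by 'assured'; does not c-command the pronoun — Principle B does not apply; allowed.

Yes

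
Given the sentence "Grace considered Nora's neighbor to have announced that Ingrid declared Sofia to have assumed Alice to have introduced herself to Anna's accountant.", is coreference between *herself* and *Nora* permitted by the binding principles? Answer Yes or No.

*herself* is a reflexive; Principle A requires it to be bound within its binding domain — the clause headed by 'introduced'.
— Nora: possessor inside the subject DP of the clause headed by 'announced'; does not c-command the reflexive — cannot bind it (Principle A).

No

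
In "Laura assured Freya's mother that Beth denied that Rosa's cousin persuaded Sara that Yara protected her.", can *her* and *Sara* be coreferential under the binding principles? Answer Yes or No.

Yes

*Sara* is an R-expression; Principle C requires it to be free (not bound by any c-commanding expression).
— her: object of the clause headed by 'protected'; the pronoun does not c-command the R-expression — coreference allowed.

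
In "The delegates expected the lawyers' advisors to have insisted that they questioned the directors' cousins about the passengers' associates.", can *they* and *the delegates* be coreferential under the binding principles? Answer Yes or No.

*the delegates* is an R-expression; Principle C requires it to be free (not bound by any c-commanding expression).
— they: subject of the clause headed by 'questioned'; the pronoun does not c-command the R-expression — coreference allowed.

Yes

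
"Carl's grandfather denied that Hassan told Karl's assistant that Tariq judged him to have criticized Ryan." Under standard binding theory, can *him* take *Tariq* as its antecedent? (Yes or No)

No

*him* is a pronoun; Principle B requires it to be free in its binding domain — the clause headed by 'judged'.
— Tariq: subject of the clause headed by 'judged'; c-commands the pronoun within its binding domain — blocked (Principle B).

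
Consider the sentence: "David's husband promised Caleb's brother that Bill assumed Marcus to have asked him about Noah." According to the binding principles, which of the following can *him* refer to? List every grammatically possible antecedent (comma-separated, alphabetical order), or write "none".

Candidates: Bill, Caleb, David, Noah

*him* is a pronoun; Principle B requires it to be free in its binding domain — the clause headed by 'asked'.
— Bill: subject of the clause headed by 'assumed'; c-commands the pronoun but lies outside its binding domain — allowed.
— Caleb: possessor inside the object DP of the matrix clause; does not c-command the pronoun — Principle B does not apply; allowed.
— David: possessor inside the subject DP of the matrix clause; does not c-command the pronoun — Principle B does not apply; allowed.
— Noah: second object of the clause headed by 'asked'; is c-commanded by the pronoun; coreference would bind this R-expression — blocked (Principle C).

Bill, Caleb, David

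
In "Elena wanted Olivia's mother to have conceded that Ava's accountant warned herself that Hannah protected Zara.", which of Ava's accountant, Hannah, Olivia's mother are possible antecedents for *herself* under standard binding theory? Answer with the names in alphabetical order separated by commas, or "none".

Ava's accountant

*herself* is a reflexive; Principle A requires it to be bound within its binding domain — the clause headed by 'warned'.
— Ava's accountant: subject of the clause headed by 'warned'; c-commands the reflexive within its binding domain — allowed (Principle A).
— Hannah: subject of the clause headed by 'protected'; does not c-command the reflexive — cannot bind it (Principle A).
— Olivia's mother: subject of the clause headed by 'conceded'; c-commands the reflexive but lies outside its binding domain — cannot bind it (Principle A).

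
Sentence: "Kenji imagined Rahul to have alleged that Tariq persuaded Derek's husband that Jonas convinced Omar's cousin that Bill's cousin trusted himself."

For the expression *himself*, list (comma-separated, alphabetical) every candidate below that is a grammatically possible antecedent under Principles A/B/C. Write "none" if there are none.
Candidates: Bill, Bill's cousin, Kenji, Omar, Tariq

Bill's cousin

*himself* is a reflexive; Principle A requires it to be bound within its binding domain — the clause headed by 'trusted'.
— Bill: possessor inside the subject DP of the clause headed by 'trusted'; does not c-command the reflexive — cannot bind it (Principle A).
— Bill's cousin: subject of the clause headed by 'trusted'; c-commands the reflexive within its binding domain — allowed (Principle A).
— Kenji: subject of the matrix clause; c-commands the reflexive but lies outside its binding domain — cannot bind it (Principle A).
— Omar: possessor inside the object DP of the clause headed by 'convinced'; does not c-command the reflexive — cannot bind it (Principle A).
— Tariq: subject of the clause headed by 'persuaded'; c-commands the reflexive but lies outside its binding domain — cannot bind it (Principle A).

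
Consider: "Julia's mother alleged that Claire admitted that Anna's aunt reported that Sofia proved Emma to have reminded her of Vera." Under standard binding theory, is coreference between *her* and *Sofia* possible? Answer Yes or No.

*Sofia* is an R-expression; Principle C requires it to be free (not bound by any c-commanding expression).
— her: object of the clause headed by 'reminded'; the pronoun does not c-command the R-expression — coreference allowed.

Yes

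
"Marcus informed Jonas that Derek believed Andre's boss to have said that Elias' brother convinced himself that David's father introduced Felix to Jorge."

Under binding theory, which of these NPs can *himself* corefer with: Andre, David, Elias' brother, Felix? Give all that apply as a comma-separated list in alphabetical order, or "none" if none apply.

Elias' brother

*himself* is a reflexive; Principle A requires it to be bound within its binding domain — the clause headed by 'convinced'.
— Andre: possessor inside the subject DP of the clause headed by 'said'; does not c-command the reflexive — cannot bind it (Principle A).
— David: possessor inside the subject DP of the clause headed by 'introduced'; does not c-command the reflexive — cannot bind it (Principle A).
— Elias' brother: subject of the clause headed by 'convinced'; c-commands the reflexive within its binding domain — allowed (Principle A).
— Felix: object of the clause headed by 'introduced'; does not c-command the reflexive — cannot bind it (Principle A).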